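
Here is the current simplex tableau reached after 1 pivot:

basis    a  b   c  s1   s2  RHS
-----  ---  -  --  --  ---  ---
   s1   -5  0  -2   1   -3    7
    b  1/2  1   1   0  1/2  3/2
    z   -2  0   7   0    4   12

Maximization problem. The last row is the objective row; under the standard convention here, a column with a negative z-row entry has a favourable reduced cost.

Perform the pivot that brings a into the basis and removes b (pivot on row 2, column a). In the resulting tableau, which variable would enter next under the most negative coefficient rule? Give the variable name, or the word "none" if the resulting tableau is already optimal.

Pivot element 1/2. New z-row = old z-row − (-2)·(row 2/(1/2)).
Updated z-row coefficients: a: 0, b: 4, c: 11, s1: 0, s2: 6.
No coefficient is strictly negative; the tableau after this pivot is optimal.

none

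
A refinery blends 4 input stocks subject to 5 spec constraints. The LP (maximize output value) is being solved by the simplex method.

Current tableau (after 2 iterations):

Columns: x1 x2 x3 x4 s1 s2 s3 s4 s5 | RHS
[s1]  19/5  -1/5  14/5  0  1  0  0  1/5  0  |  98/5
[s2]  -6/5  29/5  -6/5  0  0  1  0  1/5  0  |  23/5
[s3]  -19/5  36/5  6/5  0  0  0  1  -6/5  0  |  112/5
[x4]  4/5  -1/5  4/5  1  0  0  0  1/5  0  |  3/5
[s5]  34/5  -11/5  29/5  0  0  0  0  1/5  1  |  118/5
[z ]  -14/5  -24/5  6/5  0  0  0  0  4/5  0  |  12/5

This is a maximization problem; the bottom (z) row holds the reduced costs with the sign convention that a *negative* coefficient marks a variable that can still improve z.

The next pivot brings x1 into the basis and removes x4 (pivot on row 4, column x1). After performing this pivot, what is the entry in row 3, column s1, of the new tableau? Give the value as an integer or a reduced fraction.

0

Pivot element is row 4, column x1: 4/5.
Normalize row 4: new (row 4, s1) = 0/(4/5) = 0.
row 3 ← row 3 − (-19/5)·(new row 4): 0 − (-19/5)·0 = 0.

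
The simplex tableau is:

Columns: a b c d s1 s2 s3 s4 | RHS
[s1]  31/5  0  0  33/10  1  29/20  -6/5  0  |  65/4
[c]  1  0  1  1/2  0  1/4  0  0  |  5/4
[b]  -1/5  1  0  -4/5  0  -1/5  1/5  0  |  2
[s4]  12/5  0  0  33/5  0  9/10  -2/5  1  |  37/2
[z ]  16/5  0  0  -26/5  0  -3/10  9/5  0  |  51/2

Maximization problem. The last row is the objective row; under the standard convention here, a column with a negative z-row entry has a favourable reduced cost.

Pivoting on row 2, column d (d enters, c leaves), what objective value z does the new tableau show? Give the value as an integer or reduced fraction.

77/2

Minimum ratio for d: (5/4)/(1/2) = 5/2.
z changes by −(z-row coeff of d)·ratio = −(-26/5)·(5/2) = 13.
New z = 51/2 + 13 = 77/2.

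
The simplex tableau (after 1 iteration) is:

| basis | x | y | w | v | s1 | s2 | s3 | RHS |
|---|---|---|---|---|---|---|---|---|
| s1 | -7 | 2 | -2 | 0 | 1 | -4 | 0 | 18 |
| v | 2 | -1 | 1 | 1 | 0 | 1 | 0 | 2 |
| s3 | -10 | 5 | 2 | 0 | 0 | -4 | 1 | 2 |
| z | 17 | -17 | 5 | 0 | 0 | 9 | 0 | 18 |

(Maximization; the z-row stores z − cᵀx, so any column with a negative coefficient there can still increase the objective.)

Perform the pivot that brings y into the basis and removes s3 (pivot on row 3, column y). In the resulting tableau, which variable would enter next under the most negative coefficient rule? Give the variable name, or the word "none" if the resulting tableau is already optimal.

x

Pivot element 5. New z-row = old z-row − (-17)·(row 3/5).
Updated z-row coefficients: x: -17, y: 0, w: 59/5, v: 0, s1: 0, s2: -23/5, s3: 17/5.
The most negative is -17 in column x, so x would enter next.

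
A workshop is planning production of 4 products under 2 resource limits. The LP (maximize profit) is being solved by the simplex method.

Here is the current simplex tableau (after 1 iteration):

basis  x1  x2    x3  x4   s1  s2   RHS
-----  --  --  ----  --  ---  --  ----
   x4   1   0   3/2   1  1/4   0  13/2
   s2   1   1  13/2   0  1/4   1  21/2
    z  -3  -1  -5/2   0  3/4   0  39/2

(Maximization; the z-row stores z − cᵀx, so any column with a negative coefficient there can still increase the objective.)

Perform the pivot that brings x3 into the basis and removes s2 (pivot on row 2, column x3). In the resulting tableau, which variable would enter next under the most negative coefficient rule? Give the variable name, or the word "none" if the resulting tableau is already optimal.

Pivot element 13/2. New z-row = old z-row − (-5/2)·(row 2/(13/2)).
Updated z-row coefficients: x1: -34/13, x2: -8/13, x3: 0, x4: 0, s1: 11/13, s2: 5/13.
The most negative is -34/13 in column x1, so x1 would enter next.

x1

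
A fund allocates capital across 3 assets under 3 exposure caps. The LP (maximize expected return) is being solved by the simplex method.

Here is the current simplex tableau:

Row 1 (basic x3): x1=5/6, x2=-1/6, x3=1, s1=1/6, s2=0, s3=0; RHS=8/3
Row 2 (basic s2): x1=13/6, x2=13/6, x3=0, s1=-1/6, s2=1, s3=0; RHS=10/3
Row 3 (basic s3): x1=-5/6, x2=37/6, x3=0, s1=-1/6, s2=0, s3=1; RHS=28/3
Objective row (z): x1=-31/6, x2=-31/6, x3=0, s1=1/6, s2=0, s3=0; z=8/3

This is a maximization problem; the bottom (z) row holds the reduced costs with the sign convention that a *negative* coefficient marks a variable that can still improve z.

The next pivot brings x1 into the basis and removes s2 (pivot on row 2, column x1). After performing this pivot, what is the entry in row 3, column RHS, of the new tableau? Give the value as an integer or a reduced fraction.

Pivot element is row 2, column x1: 13/6.
Normalize row 2: new (row 2, RHS) = (10/3)/(13/6) = 20/13.
row 3 ← row 3 − (-5/6)·(new row 2): 28/3 − (-5/6)·(20/13) = 138/13.

138/13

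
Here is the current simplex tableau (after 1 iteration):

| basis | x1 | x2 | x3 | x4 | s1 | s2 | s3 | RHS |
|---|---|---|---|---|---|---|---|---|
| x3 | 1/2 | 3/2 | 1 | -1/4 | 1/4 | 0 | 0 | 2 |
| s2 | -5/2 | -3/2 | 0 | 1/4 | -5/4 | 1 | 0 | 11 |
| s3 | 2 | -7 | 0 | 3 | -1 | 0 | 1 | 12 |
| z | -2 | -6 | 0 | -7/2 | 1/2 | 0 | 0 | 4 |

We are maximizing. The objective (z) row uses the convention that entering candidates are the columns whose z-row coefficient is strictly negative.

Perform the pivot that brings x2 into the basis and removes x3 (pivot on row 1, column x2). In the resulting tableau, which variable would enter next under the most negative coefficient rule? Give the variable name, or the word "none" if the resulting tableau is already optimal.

x4

Pivot element 3/2. New z-row = old z-row − (-6)·(row 1/(3/2)).
Updated z-row coefficients: x1: 0, x2: 0, x3: 4, x4: -9/2, s1: 3/2, s2: 0, s3: 0.
The most negative is -9/2 in column x4, so x4 would enter next.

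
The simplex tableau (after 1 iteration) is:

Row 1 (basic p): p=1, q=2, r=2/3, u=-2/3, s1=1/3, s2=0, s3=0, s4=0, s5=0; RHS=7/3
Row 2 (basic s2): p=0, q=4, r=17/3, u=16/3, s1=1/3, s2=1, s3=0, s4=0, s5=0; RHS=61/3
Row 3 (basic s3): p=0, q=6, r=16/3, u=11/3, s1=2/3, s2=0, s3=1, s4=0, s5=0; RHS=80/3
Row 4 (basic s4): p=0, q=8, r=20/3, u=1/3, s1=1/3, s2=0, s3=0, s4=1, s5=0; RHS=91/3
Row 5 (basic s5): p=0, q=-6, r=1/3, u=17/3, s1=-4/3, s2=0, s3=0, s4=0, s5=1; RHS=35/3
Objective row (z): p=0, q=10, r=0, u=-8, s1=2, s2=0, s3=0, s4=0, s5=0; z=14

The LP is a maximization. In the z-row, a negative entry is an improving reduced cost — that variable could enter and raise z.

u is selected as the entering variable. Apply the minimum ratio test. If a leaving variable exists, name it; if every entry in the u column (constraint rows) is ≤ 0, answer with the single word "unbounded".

s5

Ratios: row 1 (p): entry -2/3 ≤ 0, skip; row 2 (s2): (61/3)/(16/3) = 61/16; row 3 (s3): (80/3)/(11/3) = 80/11; row 4 (s4): (91/3)/(1/3) = 91; row 5 (s5): (35/3)/(17/3) = 35/17.
Minimum ratio is in the s5 row, so s5 leaves.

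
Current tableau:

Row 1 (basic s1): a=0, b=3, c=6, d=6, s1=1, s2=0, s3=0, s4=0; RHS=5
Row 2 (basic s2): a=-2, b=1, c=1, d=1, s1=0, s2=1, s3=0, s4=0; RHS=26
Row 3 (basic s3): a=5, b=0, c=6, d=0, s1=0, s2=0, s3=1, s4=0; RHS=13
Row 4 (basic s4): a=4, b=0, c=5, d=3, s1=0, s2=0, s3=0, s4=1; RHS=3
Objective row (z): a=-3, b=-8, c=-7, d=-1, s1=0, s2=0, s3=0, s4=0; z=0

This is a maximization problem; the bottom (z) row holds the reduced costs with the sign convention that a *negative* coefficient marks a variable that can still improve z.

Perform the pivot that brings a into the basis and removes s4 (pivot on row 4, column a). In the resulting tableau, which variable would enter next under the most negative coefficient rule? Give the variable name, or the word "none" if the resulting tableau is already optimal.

Pivot element 4. New z-row = old z-row − (-3)·(row 4/4).
Updated z-row coefficients: a: 0, b: -8, c: -13/4, d: 5/4, s1: 0, s2: 0, s3: 0, s4: 3/4.
The most negative is -8 in column b, so b would enter next.

b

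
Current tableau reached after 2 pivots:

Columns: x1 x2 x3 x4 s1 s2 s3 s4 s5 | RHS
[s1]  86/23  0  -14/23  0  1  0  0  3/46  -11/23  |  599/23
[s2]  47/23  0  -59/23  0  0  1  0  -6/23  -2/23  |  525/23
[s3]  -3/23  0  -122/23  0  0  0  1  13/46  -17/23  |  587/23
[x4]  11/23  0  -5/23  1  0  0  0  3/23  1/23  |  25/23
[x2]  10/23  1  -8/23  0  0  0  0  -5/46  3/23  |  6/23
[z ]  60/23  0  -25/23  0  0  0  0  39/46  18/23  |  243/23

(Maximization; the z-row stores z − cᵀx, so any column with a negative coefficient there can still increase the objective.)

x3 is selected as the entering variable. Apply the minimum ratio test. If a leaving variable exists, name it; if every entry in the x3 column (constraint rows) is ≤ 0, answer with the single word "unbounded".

x3-column entries: row 1: -14/23, row 2: -59/23, row 3: -122/23, row 4: -5/23, row 5: -8/23. All ≤ 0, so x3 can increase without bound; the LP is unbounded in this direction.

unbounded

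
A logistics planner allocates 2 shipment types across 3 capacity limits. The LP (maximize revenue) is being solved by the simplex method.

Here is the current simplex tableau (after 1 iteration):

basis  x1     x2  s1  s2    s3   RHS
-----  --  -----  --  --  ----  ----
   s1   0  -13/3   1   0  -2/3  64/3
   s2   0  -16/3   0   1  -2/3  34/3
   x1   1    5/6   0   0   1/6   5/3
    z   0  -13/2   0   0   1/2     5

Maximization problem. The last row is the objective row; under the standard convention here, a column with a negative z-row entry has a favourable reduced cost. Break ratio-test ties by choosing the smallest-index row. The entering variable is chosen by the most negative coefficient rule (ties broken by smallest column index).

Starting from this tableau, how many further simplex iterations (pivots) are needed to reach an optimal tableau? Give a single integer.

1

pivot: x2 in, x1 out → z = 18
No improving column remains; optimal.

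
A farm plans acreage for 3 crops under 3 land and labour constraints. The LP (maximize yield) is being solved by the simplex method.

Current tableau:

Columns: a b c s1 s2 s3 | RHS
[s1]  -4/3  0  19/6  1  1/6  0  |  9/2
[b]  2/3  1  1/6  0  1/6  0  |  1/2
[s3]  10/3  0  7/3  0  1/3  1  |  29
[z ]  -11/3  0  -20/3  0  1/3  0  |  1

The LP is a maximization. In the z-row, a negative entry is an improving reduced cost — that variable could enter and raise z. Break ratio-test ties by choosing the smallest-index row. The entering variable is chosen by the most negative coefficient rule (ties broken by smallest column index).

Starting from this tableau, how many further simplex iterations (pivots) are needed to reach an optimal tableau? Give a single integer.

2

pivot: c in, s1 out → z = 199/19
pivot: a in, b out → z = 179/14
No improving column remains; optimal.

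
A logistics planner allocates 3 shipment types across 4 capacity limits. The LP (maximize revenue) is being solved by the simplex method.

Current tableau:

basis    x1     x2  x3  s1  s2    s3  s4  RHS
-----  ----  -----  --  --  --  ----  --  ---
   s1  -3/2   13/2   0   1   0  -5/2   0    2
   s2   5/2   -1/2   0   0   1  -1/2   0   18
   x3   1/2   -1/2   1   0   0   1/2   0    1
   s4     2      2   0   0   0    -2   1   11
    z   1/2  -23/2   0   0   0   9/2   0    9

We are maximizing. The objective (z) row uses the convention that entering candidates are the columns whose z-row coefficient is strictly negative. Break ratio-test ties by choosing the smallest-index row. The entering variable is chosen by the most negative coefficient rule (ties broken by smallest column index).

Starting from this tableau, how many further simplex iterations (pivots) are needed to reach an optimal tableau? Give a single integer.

pivot: x2 in, s1 out → z = 163/13
pivot: x1 in, x3 out → z = 19
No improving column remains; optimal.

2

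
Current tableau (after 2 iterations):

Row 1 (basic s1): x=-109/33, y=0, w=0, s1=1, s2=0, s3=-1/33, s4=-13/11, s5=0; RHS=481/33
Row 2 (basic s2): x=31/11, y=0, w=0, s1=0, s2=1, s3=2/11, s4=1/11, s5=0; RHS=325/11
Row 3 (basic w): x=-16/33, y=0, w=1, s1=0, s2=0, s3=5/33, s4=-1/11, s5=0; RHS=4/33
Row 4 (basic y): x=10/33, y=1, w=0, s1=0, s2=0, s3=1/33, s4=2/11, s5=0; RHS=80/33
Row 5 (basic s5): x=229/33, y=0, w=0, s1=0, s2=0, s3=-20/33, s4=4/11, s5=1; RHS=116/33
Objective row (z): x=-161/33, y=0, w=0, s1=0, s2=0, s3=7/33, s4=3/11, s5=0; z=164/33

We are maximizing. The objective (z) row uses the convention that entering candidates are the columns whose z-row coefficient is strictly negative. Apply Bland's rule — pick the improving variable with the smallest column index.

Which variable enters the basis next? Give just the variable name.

x

Objective-row coefficients: x: -161/33, y: 0, w: 0, s1: 0, s2: 0, s3: 7/33, s4: 3/11, s5: 0.
Improving columns: x. Bland's rule picks the smallest column index → x.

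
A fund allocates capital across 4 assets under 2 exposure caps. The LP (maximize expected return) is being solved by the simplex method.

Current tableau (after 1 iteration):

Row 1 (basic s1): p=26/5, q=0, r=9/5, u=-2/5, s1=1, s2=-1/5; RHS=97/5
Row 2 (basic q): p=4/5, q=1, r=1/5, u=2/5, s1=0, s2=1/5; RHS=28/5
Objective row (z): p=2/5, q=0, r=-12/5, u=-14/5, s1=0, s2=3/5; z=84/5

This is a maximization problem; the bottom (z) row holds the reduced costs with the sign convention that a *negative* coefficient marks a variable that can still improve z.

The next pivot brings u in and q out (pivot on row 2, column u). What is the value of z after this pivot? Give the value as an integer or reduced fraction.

56

Minimum ratio for u: (28/5)/(2/5) = 14.
z changes by −(z-row coeff of u)·ratio = −(-14/5)·14 = 196/5.
New z = 84/5 + (196/5) = 56.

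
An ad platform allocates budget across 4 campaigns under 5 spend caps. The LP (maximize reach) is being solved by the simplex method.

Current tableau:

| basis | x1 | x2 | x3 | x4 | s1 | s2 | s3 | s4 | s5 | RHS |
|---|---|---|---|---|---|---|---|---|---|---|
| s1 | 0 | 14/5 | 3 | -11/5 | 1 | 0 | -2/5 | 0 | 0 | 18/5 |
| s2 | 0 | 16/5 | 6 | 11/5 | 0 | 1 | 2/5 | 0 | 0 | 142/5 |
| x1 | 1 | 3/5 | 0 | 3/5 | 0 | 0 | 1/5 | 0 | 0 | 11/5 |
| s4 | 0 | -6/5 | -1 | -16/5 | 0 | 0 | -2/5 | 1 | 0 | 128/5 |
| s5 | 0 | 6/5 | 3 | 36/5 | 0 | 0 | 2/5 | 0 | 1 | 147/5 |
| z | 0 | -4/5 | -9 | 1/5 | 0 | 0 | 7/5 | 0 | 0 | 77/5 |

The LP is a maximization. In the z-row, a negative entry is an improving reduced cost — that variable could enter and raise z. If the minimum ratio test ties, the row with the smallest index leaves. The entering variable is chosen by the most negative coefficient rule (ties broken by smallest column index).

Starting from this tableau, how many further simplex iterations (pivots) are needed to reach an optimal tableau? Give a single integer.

2

pivot: x3 in, s1 out → z = 131/5
pivot: x4 in, s5 out → z = 2057/47
No improving column remains; optimal.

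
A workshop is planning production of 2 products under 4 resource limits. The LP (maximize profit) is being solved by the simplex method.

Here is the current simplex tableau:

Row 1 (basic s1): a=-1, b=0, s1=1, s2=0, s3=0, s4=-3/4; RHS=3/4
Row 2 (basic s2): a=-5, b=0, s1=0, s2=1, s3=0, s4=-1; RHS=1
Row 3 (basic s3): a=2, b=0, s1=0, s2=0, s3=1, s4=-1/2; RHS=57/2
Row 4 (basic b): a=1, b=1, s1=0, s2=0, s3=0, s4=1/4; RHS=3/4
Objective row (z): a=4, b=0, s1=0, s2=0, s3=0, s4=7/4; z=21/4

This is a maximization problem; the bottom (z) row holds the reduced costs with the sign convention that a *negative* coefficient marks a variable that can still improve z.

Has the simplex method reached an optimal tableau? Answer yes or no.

yes

No objective-row coefficient is strictly negative, so no entering variable exists; the tableau is optimal.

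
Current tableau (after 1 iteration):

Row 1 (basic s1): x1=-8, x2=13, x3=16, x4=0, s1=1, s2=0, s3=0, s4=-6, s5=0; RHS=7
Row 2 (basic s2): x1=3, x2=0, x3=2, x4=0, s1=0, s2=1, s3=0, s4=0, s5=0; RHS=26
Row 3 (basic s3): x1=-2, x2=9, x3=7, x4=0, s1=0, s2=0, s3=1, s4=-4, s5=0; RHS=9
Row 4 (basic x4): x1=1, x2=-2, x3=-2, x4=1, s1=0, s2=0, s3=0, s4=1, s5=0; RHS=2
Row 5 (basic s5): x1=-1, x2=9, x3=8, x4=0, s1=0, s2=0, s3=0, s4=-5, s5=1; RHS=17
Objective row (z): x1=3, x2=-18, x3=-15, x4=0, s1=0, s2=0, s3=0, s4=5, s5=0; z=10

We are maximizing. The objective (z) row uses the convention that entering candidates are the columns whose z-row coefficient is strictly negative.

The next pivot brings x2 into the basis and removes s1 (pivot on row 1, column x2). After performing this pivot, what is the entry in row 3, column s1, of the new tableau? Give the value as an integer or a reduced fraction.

Pivot element is row 1, column x2: 13.
Normalize row 1: new (row 1, s1) = 1/13 = 1/13.
row 3 ← row 3 − 9·(new row 1): 0 − 9·(1/13) = -9/13.

-9/13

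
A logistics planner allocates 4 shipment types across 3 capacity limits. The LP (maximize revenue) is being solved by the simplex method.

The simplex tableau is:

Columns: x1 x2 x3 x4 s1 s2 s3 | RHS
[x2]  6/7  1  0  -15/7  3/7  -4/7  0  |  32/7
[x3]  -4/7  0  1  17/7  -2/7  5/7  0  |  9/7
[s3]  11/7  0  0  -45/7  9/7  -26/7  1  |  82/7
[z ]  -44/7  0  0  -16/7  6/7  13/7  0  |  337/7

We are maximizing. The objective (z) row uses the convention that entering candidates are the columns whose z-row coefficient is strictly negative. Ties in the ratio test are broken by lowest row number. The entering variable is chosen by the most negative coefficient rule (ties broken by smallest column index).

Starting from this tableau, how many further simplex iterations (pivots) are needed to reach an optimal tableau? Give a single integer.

2

pivot: x1 in, x2 out → z = 245/3
pivot: x4 in, x3 out → z = 479/3
No improving column remains; optimal.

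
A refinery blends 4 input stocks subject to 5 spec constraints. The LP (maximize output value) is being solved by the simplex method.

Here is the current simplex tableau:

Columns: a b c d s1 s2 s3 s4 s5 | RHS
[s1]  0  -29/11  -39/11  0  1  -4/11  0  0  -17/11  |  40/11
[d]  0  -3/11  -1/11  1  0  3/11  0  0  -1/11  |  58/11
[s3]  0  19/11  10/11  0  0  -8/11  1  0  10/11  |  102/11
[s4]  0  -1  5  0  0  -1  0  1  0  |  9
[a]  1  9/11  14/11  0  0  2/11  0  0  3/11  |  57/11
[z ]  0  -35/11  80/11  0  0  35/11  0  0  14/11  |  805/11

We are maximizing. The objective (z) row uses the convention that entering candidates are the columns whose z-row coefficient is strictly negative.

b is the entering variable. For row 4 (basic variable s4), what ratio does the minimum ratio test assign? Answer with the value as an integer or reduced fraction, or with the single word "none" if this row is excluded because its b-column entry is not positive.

The b entry in row 4 is -1 ≤ 0, so this row gives no ratio.

none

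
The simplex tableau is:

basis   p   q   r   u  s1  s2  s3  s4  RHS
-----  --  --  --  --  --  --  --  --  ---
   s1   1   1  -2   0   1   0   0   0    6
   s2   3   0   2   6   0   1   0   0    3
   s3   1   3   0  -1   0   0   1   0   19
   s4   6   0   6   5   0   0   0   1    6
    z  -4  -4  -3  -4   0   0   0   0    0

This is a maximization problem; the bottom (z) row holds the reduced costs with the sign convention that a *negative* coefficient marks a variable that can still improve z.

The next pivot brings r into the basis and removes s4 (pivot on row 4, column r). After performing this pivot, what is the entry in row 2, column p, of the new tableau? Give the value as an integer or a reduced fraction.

Pivot element is row 4, column r: 6.
Normalize row 4: new (row 4, p) = 6/6 = 1.
row 2 ← row 2 − 2·(new row 4): 3 − 2·1 = 1.

1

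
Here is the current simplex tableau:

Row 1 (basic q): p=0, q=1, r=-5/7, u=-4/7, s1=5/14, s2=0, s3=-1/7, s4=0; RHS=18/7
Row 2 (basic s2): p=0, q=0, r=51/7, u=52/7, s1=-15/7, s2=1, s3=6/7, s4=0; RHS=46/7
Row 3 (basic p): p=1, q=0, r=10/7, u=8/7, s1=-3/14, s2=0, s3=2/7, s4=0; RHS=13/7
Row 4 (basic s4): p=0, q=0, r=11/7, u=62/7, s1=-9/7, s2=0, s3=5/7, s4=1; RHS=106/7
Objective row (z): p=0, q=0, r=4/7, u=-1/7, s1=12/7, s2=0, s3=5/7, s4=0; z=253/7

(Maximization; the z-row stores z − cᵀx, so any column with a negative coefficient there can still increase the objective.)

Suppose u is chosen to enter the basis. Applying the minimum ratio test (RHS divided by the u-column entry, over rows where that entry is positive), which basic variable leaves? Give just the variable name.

s2

Ratios: row 1 (q): entry -4/7 ≤ 0, skip; row 2 (s2): (46/7)/(52/7) = 23/26; row 3 (p): (13/7)/(8/7) = 13/8; row 4 (s4): (106/7)/(62/7) = 53/31.
Minimum ratio 23/26 is in the s2 row, so s2 leaves.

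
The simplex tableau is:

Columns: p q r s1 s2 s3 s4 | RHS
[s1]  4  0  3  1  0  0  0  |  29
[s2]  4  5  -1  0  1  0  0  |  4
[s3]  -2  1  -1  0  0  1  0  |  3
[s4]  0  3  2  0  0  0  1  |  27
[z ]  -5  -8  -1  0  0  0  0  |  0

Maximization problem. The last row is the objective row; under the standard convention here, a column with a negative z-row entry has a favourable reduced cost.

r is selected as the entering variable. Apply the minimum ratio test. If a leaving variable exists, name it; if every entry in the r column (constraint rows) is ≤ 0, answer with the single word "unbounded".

Ratios: row 1 (s1): 29/3 = 29/3; row 2 (s2): entry -1 ≤ 0, skip; row 3 (s3): entry -1 ≤ 0, skip; row 4 (s4): 27/2 = 27/2.
Minimum ratio is in the s1 row, so s1 leaves.

s1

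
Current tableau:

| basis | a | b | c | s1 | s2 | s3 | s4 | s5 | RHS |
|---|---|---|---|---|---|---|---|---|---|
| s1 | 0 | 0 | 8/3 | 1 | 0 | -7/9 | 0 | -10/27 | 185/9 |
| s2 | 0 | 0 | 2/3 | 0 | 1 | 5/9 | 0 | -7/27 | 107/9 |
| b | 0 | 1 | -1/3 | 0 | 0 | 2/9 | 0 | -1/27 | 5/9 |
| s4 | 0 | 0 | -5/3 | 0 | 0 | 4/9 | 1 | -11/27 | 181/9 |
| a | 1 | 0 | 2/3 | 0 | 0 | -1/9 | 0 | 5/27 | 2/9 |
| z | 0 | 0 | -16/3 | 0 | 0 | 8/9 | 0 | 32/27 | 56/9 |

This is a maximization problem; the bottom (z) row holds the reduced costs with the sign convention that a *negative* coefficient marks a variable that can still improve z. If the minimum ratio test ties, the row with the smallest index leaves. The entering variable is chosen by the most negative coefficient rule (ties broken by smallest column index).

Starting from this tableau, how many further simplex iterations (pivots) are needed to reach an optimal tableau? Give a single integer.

1

pivot: c in, a out → z = 8
No improving column remains; optimal.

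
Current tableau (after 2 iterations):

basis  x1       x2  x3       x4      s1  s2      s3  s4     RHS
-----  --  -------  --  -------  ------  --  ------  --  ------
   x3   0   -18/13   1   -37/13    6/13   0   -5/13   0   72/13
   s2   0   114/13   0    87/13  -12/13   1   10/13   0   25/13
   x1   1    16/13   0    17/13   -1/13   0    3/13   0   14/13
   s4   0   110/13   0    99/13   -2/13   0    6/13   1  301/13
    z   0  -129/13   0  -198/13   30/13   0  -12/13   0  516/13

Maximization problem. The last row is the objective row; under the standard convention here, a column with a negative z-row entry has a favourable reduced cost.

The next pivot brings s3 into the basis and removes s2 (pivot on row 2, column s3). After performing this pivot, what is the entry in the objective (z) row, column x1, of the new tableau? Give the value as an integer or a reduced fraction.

0

Pivot element is row 2, column s3: 10/13.
Normalize row 2: new (row 2, x1) = 0/(10/13) = 0.
z-row ← z-row − (-12/13)·(new row 2): 0 − (-12/13)·0 = 0.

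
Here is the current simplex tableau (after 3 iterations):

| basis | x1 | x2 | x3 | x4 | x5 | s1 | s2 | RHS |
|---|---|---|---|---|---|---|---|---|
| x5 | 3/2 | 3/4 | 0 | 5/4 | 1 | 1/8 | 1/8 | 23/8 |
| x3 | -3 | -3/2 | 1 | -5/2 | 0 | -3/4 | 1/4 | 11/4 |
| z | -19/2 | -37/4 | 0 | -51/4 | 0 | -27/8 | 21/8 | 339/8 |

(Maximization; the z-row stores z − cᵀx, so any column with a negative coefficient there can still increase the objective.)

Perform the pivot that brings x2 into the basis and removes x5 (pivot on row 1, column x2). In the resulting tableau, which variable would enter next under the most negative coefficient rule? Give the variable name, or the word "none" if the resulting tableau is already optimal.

s1

Pivot element 3/4. New z-row = old z-row − (-37/4)·(row 1/(3/4)).
Updated z-row coefficients: x1: 9, x2: 0, x3: 0, x4: 8/3, x5: 37/3, s1: -11/6, s2: 25/6.
The most negative is -11/6 in column s1, so s1 would enter next.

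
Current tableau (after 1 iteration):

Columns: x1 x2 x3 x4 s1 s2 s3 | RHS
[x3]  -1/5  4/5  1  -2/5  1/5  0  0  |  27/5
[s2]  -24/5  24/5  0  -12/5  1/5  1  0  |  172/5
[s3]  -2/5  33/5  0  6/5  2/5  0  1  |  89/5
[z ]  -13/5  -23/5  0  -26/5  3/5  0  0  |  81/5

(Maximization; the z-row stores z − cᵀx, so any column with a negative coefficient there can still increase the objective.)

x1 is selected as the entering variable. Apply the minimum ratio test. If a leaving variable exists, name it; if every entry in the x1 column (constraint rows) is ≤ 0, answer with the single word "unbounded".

unbounded

x1-column entries: row 1: -1/5, row 2: -24/5, row 3: -2/5. All ≤ 0, so x1 can increase without bound; the LP is unbounded in this direction.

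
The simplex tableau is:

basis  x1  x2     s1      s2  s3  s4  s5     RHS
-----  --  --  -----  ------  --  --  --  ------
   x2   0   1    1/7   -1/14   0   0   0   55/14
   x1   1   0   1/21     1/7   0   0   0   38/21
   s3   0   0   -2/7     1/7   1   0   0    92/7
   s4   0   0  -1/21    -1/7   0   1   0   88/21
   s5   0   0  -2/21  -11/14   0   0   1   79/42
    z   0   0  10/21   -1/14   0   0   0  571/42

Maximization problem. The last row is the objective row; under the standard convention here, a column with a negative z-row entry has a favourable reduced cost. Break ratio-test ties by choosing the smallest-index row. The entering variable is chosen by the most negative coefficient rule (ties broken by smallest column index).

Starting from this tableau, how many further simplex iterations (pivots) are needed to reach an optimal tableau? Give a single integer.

pivot: s2 in, x1 out → z = 29/2
No improving column remains; optimal.

1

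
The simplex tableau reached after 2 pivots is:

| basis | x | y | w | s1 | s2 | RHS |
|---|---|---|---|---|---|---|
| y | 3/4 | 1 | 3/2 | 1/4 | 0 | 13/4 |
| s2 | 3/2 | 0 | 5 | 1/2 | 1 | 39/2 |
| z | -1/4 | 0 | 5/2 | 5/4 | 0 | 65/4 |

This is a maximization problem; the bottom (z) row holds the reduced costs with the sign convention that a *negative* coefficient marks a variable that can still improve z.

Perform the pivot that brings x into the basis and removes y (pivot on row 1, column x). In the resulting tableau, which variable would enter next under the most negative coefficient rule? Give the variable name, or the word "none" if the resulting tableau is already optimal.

Pivot element 3/4. New z-row = old z-row − (-1/4)·(row 1/(3/4)).
Updated z-row coefficients: x: 0, y: 1/3, w: 3, s1: 4/3, s2: 0.
No coefficient is strictly negative; the tableau after this pivot is optimal.

none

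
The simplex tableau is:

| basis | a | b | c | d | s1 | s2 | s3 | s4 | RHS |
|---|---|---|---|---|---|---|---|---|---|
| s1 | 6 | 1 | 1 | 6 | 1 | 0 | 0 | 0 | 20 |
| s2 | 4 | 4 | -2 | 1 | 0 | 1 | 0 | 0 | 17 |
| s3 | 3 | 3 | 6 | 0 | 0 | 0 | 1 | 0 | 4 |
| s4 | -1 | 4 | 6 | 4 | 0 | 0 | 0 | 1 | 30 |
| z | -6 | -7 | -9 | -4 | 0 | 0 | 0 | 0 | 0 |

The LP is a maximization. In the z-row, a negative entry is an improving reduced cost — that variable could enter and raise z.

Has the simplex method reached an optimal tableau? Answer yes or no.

Column a has objective-row coefficient -6, which is negative; an improving pivot exists, so not yet optimal.

no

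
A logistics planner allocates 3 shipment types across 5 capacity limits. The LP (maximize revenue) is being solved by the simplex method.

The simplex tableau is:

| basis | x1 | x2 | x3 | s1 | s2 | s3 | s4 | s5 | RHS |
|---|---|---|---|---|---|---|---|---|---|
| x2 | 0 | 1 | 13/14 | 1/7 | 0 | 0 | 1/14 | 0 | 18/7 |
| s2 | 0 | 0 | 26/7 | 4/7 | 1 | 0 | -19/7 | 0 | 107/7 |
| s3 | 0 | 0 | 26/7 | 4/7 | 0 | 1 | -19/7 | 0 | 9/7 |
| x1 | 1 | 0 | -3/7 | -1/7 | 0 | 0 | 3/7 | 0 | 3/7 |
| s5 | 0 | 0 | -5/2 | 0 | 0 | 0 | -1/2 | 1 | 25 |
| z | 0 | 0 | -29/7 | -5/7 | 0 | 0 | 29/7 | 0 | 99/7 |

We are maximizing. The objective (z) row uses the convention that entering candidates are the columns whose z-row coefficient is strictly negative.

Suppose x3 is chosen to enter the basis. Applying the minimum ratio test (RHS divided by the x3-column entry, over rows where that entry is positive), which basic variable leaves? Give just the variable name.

Ratios: row 1 (x2): (18/7)/(13/14) = 36/13; row 2 (s2): (107/7)/(26/7) = 107/26; row 3 (s3): (9/7)/(26/7) = 9/26; row 4 (x1): entry -3/7 ≤ 0, skip; row 5 (s5): entry -5/2 ≤ 0, skip.
Minimum ratio 9/26 is in the s3 row, so s3 leaves.

s3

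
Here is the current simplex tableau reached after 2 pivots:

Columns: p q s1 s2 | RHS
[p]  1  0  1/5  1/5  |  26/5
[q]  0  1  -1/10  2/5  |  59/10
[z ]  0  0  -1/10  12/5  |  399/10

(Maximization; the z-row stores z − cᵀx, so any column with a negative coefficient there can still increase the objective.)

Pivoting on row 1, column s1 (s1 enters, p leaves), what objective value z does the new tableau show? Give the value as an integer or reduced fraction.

85/2

Minimum ratio for s1: (26/5)/(1/5) = 26.
z changes by −(z-row coeff of s1)·ratio = −(-1/10)·26 = 13/5.
New z = 399/10 + (13/5) = 85/2.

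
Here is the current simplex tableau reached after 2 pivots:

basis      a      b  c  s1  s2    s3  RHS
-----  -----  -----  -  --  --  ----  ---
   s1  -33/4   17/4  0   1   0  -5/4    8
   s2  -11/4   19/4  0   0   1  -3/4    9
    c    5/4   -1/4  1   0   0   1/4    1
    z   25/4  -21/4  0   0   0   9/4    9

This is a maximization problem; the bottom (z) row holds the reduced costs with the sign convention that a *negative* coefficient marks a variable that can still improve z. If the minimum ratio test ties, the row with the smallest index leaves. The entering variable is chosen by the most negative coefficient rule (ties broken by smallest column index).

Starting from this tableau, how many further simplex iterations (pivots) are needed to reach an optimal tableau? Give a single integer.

2

pivot: b in, s1 out → z = 321/17
pivot: a in, s2 out → z = 2081/110
No improving column remains; optimal.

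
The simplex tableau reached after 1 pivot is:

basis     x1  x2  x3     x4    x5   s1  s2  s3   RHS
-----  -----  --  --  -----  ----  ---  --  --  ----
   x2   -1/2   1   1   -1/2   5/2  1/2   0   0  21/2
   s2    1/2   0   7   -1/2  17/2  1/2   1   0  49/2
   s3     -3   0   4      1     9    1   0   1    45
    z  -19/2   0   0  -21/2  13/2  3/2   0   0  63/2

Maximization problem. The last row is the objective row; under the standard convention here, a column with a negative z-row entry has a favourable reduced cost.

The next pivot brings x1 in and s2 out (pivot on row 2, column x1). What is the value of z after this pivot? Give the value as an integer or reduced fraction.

Minimum ratio for x1: (49/2)/(1/2) = 49.
z changes by −(z-row coeff of x1)·ratio = −(-19/2)·49 = 931/2.
New z = 63/2 + (931/2) = 497.

497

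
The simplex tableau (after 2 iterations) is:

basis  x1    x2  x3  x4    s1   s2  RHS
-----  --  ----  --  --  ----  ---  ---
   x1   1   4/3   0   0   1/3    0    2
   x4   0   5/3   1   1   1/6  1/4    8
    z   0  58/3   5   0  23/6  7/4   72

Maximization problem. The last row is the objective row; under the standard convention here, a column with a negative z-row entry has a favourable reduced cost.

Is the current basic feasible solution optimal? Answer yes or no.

No objective-row coefficient is strictly negative, so no entering variable exists; the tableau is optimal.

yes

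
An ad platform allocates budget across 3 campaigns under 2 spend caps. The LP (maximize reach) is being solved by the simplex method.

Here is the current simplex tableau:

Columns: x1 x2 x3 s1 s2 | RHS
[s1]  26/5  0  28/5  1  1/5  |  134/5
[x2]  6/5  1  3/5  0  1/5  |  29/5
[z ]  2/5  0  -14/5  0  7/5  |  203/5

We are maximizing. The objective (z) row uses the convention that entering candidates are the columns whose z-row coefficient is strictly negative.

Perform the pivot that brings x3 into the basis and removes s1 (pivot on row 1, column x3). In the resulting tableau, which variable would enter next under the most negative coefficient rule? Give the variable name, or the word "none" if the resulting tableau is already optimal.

none

Pivot element 28/5. New z-row = old z-row − (-14/5)·(row 1/(28/5)).
Updated z-row coefficients: x1: 3, x2: 0, x3: 0, s1: 1/2, s2: 3/2.
No coefficient is strictly negative; the tableau after this pivot is optimal.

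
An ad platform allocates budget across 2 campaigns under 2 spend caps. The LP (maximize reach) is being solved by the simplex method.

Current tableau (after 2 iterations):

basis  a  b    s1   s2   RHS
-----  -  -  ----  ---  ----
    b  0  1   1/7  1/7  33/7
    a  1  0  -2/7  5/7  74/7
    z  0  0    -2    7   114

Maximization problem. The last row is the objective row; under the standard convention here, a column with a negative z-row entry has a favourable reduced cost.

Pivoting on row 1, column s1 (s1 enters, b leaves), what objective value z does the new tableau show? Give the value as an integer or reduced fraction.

180

Minimum ratio for s1: (33/7)/(1/7) = 33.
z changes by −(z-row coeff of s1)·ratio = −(-2)·33 = 66.
New z = 114 + 66 = 180.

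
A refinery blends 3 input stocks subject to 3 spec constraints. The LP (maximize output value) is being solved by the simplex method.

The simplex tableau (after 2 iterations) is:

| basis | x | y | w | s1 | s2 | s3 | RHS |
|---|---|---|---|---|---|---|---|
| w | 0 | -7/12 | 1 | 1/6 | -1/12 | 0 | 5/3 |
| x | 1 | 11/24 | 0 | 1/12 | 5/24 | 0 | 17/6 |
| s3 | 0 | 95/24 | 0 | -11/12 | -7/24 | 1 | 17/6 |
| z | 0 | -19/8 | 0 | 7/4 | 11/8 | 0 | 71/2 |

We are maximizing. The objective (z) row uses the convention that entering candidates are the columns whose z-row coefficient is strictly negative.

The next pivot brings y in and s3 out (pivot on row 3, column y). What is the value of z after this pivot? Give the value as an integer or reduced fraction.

Minimum ratio for y: (17/6)/(95/24) = 68/95.
z changes by −(z-row coeff of y)·ratio = −(-19/8)·(68/95) = 17/10.
New z = 71/2 + (17/10) = 186/5.

186/5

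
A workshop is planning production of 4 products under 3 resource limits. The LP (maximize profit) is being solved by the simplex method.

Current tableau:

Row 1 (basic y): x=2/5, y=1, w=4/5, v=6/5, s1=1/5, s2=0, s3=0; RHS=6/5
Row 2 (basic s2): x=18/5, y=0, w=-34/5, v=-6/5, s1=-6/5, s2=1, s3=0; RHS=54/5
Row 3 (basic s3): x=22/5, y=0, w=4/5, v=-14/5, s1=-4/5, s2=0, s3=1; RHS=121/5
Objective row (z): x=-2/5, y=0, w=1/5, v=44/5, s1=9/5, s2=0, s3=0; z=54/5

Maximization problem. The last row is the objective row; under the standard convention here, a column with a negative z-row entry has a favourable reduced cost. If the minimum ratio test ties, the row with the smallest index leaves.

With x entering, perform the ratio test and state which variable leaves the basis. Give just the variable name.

y

Ratios: row 1 (y): (6/5)/(2/5) = 3; row 2 (s2): (54/5)/(18/5) = 3; row 3 (s3): (121/5)/(22/5) = 11/2.
Minimum ratio 3 is in the y row, so y leaves.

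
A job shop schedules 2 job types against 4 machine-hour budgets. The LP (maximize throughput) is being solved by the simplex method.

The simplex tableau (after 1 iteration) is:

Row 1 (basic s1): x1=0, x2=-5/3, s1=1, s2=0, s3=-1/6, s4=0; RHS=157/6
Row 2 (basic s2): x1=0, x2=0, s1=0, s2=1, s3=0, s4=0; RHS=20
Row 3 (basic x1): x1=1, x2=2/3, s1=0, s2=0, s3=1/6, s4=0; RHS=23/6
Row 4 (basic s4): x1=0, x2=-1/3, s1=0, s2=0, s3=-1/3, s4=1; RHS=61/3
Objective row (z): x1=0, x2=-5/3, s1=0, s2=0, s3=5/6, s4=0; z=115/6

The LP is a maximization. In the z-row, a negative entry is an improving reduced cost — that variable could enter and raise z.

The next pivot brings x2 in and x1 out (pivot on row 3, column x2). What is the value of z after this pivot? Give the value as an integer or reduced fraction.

115/4

Minimum ratio for x2: (23/6)/(2/3) = 23/4.
z changes by −(z-row coeff of x2)·ratio = −(-5/3)·(23/4) = 115/12.
New z = 115/6 + (115/12) = 115/4.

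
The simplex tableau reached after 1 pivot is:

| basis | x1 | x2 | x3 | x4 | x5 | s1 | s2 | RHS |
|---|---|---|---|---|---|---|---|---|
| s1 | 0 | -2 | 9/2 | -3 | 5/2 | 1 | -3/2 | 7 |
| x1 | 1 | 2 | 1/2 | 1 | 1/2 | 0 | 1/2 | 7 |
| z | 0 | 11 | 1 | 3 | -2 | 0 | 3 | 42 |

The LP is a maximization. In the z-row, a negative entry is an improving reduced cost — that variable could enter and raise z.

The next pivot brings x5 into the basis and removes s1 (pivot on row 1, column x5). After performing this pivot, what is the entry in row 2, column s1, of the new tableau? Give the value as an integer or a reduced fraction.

Pivot element is row 1, column x5: 5/2.
Normalize row 1: new (row 1, s1) = 1/(5/2) = 2/5.
row 2 ← row 2 − (1/2)·(new row 1): 0 − (1/2)·(2/5) = -1/5.

-1/5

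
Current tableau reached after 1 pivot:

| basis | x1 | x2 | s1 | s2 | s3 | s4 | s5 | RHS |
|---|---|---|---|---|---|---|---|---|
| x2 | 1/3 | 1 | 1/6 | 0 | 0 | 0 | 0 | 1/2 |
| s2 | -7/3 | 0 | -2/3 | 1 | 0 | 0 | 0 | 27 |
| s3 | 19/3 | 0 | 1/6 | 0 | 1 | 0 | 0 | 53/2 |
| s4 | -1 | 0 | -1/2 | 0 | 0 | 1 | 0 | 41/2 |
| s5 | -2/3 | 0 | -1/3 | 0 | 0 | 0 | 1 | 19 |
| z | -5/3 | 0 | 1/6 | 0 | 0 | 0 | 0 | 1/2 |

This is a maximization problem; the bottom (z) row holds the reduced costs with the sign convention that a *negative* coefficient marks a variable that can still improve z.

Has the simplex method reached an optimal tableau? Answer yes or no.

Column x1 has objective-row coefficient -5/3, which is negative; an improving pivot exists, so not yet optimal.

no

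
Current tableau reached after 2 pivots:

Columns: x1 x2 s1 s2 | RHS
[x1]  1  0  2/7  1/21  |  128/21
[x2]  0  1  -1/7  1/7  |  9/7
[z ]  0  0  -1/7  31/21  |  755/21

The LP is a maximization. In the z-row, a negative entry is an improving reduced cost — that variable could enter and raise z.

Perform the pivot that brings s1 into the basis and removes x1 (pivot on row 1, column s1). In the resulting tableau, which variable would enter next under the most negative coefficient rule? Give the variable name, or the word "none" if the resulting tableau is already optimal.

none

Pivot element 2/7. New z-row = old z-row − (-1/7)·(row 1/(2/7)).
Updated z-row coefficients: x1: 1/2, x2: 0, s1: 0, s2: 3/2.
No coefficient is strictly negative; the tableau after this pivot is optimal.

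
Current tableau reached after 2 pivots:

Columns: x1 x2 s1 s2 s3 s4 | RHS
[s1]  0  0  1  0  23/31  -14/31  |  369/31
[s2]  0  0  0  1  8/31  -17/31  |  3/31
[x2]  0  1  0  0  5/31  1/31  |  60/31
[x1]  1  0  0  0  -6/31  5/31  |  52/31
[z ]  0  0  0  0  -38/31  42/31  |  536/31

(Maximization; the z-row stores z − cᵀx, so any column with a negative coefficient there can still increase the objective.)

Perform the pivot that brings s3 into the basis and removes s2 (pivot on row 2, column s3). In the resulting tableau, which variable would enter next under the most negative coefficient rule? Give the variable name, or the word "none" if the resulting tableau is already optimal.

Pivot element 8/31. New z-row = old z-row − (-38/31)·(row 2/(8/31)).
Updated z-row coefficients: x1: 0, x2: 0, s1: 0, s2: 19/4, s3: 0, s4: -5/4.
The most negative is -5/4 in column s4, so s4 would enter next.

s4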